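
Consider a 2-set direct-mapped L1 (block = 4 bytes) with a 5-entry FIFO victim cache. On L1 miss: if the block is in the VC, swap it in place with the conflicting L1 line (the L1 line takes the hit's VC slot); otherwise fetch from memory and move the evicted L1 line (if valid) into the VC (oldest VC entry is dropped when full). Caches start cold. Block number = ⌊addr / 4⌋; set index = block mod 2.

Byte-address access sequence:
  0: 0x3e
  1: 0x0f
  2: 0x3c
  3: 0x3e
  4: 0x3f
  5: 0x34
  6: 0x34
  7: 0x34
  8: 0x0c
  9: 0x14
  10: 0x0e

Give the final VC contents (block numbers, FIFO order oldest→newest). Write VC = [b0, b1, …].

0: 0x3e (blk 15, set 1) → MISS  vc=[]
1: 0xf (blk 3, set 1) → MISS  vc=[15]
2: 0x3c (blk 15, set 1) → VC-HIT  vc=[3]
3: 0x3e (blk 15, set 1) → L1-HIT  vc=[3]
4: 0x3f (blk 15, set 1) → L1-HIT  vc=[3]
5: 0x34 (blk 13, set 1) → MISS  vc=[3, 15]
6: 0x34 (blk 13, set 1) → L1-HIT  vc=[3, 15]
7: 0x34 (blk 13, set 1) → L1-HIT  vc=[3, 15]
8: 0xc (blk 3, set 1) → VC-HIT  vc=[13, 15]
9: 0x14 (blk 5, set 1) → MISS  vc=[13, 15, 3]
10: 0xe (blk 3, set 1) → VC-HIT  vc=[13, 15, 5]

VC = [13, 15, 5]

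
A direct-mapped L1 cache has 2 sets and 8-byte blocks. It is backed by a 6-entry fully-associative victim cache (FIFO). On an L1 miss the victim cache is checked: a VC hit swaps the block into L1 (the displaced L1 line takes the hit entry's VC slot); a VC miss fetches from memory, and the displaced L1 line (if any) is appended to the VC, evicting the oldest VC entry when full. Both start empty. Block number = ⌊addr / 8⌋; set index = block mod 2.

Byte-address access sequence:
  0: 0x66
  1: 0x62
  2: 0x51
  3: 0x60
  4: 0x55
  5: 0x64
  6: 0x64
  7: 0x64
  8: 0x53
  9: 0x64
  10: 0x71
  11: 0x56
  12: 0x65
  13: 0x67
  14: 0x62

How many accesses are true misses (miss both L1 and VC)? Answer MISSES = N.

MISSES = 3

  [0] addr=0x66 blk=12 s=0: MISS | VC []
  [1] addr=0x62 blk=12 s=0: L1-HIT | VC []
  [2] addr=0x51 blk=10 s=0: MISS | VC [12]
  [3] addr=0x60 blk=12 s=0: VC-HIT | VC [10]
  [4] addr=0x55 blk=10 s=0: VC-HIT | VC [12]
  [5] addr=0x64 blk=12 s=0: VC-HIT | VC [10]
  [6] addr=0x64 blk=12 s=0: L1-HIT | VC [10]
  [7] addr=0x64 blk=12 s=0: L1-HIT | VC [10]
  [8] addr=0x53 blk=10 s=0: VC-HIT | VC [12]
  [9] addr=0x64 blk=12 s=0: VC-HIT | VC [10]
  [10] addr=0x71 blk=14 s=0: MISS | VC [10, 12]
  [11] addr=0x56 blk=10 s=0: VC-HIT | VC [14, 12]
  [12] addr=0x65 blk=12 s=0: VC-HIT | VC [14, 10]
  [13] addr=0x67 blk=12 s=0: L1-HIT | VC [14, 10]
  [14] addr=0x62 blk=12 s=0: L1-HIT | VC [14, 10]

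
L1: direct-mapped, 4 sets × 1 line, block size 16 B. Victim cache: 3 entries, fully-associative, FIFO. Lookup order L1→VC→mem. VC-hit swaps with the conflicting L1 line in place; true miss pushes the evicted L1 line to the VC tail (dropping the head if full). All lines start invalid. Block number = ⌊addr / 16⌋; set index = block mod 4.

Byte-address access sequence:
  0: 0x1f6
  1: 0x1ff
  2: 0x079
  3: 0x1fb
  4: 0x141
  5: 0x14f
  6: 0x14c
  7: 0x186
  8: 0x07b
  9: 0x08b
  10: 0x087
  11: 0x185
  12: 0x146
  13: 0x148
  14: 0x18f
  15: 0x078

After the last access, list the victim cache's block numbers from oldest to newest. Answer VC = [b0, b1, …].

0: 0x1f6 (blk 31, set 3) → MISS  vc=[]
1: 0x1ff (blk 31, set 3) → L1-HIT  vc=[]
2: 0x79 (blk 7, set 3) → MISS  vc=[31]
3: 0x1fb (blk 31, set 3) → VC-HIT  vc=[7]
4: 0x141 (blk 20, set 0) → MISS  vc=[7]
5: 0x14f (blk 20, set 0) → L1-HIT  vc=[7]
6: 0x14c (blk 20, set 0) → L1-HIT  vc=[7]
7: 0x186 (blk 24, set 0) → MISS  vc=[7, 20]
8: 0x7b (blk 7, set 3) → VC-HIT  vc=[31, 20]
9: 0x8b (blk 8, set 0) → MISS  vc=[31, 20, 24]
10: 0x87 (blk 8, set 0) → L1-HIT  vc=[31, 20, 24]
11: 0x185 (blk 24, set 0) → VC-HIT  vc=[31, 20, 8]
12: 0x146 (blk 20, set 0) → VC-HIT  vc=[31, 24, 8]
13: 0x148 (blk 20, set 0) → L1-HIT  vc=[31, 24, 8]
14: 0x18f (blk 24, set 0) → VC-HIT  vc=[31, 20, 8]
15: 0x78 (blk 7, set 3) → L1-HIT  vc=[31, 20, 8]

VC = [31, 20, 8]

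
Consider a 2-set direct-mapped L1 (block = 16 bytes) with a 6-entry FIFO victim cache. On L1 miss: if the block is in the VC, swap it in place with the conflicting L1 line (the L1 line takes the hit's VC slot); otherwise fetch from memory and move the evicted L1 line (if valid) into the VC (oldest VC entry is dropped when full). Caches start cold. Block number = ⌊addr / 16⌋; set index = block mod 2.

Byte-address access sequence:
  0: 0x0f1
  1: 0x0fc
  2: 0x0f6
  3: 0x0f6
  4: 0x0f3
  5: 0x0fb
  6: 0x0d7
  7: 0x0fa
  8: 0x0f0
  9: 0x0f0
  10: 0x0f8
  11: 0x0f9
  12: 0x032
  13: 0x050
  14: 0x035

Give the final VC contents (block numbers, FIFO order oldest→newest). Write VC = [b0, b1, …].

#0 0xf1→b15/s1 MISS; vc=[]
#1 0xfc→b15/s1 L1-HIT; vc=[]
#2 0xf6→b15/s1 L1-HIT; vc=[]
#3 0xf6→b15/s1 L1-HIT; vc=[]
#4 0xf3→b15/s1 L1-HIT; vc=[]
#5 0xfb→b15/s1 L1-HIT; vc=[]
#6 0xd7→b13/s1 MISS; vc=[15]
#7 0xfa→b15/s1 VC-HIT; vc=[13]
#8 0xf0→b15/s1 L1-HIT; vc=[13]
#9 0xf0→b15/s1 L1-HIT; vc=[13]
#10 0xf8→b15/s1 L1-HIT; vc=[13]
#11 0xf9→b15/s1 L1-HIT; vc=[13]
#12 0x32→b3/s1 MISS; vc=[13,15]
#13 0x50→b5/s1 MISS; vc=[13,15,3]
#14 0x35→b3/s1 VC-HIT; vc=[13,15,5]

VC = [13, 15, 5]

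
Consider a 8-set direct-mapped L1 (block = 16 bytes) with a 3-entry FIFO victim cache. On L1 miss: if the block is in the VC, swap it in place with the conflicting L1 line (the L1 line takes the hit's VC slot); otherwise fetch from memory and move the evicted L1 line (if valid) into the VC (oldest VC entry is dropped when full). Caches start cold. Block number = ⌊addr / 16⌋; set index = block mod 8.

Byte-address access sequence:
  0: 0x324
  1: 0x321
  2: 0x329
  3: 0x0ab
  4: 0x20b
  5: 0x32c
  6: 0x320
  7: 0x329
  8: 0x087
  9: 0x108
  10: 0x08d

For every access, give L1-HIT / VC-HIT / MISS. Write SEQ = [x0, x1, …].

SEQ = [MISS, L1-HIT, L1-HIT, MISS, MISS, VC-HIT, L1-HIT, L1-HIT, MISS, MISS, VC-HIT]

0: 0x324 (blk 50, set 2) → MISS  vc=[]
1: 0x321 (blk 50, set 2) → L1-HIT  vc=[]
2: 0x329 (blk 50, set 2) → L1-HIT  vc=[]
3: 0xab (blk 10, set 2) → MISS  vc=[50]
4: 0x20b (blk 32, set 0) → MISS  vc=[50]
5: 0x32c (blk 50, set 2) → VC-HIT  vc=[10]
6: 0x320 (blk 50, set 2) → L1-HIT  vc=[10]
7: 0x329 (blk 50, set 2) → L1-HIT  vc=[10]
8: 0x87 (blk 8, set 0) → MISS  vc=[10, 32]
9: 0x108 (blk 16, set 0) → MISS  vc=[10, 32, 8]
10: 0x8d (blk 8, set 0) → VC-HIT  vc=[10, 32, 16]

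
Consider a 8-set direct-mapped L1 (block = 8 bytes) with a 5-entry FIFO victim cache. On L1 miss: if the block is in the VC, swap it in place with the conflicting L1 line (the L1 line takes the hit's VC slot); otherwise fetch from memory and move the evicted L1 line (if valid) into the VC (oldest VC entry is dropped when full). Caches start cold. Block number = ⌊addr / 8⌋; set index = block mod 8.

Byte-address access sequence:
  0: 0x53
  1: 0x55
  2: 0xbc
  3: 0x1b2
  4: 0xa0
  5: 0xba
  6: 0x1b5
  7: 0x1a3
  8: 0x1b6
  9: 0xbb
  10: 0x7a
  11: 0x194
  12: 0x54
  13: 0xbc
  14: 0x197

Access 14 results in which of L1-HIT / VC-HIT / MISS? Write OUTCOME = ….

OUTCOME = VC-HIT

#0 0x53→b10/s2 MISS; vc=[]
#1 0x55→b10/s2 L1-HIT; vc=[]
#2 0xbc→b23/s7 MISS; vc=[]
#3 0x1b2→b54/s6 MISS; vc=[]
#4 0xa0→b20/s4 MISS; vc=[]
#5 0xba→b23/s7 L1-HIT; vc=[]
#6 0x1b5→b54/s6 L1-HIT; vc=[]
#7 0x1a3→b52/s4 MISS; vc=[20]
#8 0x1b6→b54/s6 L1-HIT; vc=[20]
#9 0xbb→b23/s7 L1-HIT; vc=[20]
#10 0x7a→b15/s7 MISS; vc=[20,23]
#11 0x194→b50/s2 MISS; vc=[20,23,10]
#12 0x54→b10/s2 VC-HIT; vc=[20,23,50]
#13 0xbc→b23/s7 VC-HIT; vc=[20,15,50]
#14 0x197→b50/s2 VC-HIT; vc=[20,15,10]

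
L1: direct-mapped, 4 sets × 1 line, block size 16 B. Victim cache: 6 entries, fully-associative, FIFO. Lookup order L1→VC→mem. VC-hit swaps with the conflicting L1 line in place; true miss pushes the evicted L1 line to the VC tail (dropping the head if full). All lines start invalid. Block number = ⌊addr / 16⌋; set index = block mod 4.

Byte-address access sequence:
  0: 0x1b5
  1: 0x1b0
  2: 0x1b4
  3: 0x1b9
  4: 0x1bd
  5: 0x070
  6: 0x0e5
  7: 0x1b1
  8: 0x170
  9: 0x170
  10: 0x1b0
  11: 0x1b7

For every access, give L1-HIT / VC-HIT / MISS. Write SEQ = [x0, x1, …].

SEQ = [MISS, L1-HIT, L1-HIT, L1-HIT, L1-HIT, MISS, MISS, VC-HIT, MISS, L1-HIT, VC-HIT, L1-HIT]

0: 0x1b5 (blk 27, set 3) → MISS  vc=[]
1: 0x1b0 (blk 27, set 3) → L1-HIT  vc=[]
2: 0x1b4 (blk 27, set 3) → L1-HIT  vc=[]
3: 0x1b9 (blk 27, set 3) → L1-HIT  vc=[]
4: 0x1bd (blk 27, set 3) → L1-HIT  vc=[]
5: 0x70 (blk 7, set 3) → MISS  vc=[27]
6: 0xe5 (blk 14, set 2) → MISS  vc=[27]
7: 0x1b1 (blk 27, set 3) → VC-HIT  vc=[7]
8: 0x170 (blk 23, set 3) → MISS  vc=[7, 27]
9: 0x170 (blk 23, set 3) → L1-HIT  vc=[7, 27]
10: 0x1b0 (blk 27, set 3) → VC-HIT  vc=[7, 23]
11: 0x1b7 (blk 27, set 3) → L1-HIT  vc=[7, 23]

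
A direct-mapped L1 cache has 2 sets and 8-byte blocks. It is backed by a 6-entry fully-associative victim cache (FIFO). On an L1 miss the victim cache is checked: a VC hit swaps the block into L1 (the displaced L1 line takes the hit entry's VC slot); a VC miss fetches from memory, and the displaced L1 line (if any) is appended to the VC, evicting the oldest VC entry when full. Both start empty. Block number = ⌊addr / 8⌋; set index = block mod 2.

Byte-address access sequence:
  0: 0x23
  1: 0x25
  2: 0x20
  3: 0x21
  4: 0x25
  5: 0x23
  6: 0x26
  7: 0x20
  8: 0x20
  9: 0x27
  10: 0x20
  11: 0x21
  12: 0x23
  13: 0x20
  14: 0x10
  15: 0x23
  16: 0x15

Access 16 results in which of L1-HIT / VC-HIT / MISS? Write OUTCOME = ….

  [0] addr=0x23 blk=4 s=0: MISS | VC []
  [1] addr=0x25 blk=4 s=0: L1-HIT | VC []
  [2] addr=0x20 blk=4 s=0: L1-HIT | VC []
  [3] addr=0x21 blk=4 s=0: L1-HIT | VC []
  [4] addr=0x25 blk=4 s=0: L1-HIT | VC []
  [5] addr=0x23 blk=4 s=0: L1-HIT | VC []
  [6] addr=0x26 blk=4 s=0: L1-HIT | VC []
  [7] addr=0x20 blk=4 s=0: L1-HIT | VC []
  [8] addr=0x20 blk=4 s=0: L1-HIT | VC []
  [9] addr=0x27 blk=4 s=0: L1-HIT | VC []
  [10] addr=0x20 blk=4 s=0: L1-HIT | VC []
  [11] addr=0x21 blk=4 s=0: L1-HIT | VC []
  [12] addr=0x23 blk=4 s=0: L1-HIT | VC []
  [13] addr=0x20 blk=4 s=0: L1-HIT | VC []
  [14] addr=0x10 blk=2 s=0: MISS | VC [4]
  [15] addr=0x23 blk=4 s=0: VC-HIT | VC [2]
  [16] addr=0x15 blk=2 s=0: VC-HIT | VC [4]

OUTCOME = VC-HIT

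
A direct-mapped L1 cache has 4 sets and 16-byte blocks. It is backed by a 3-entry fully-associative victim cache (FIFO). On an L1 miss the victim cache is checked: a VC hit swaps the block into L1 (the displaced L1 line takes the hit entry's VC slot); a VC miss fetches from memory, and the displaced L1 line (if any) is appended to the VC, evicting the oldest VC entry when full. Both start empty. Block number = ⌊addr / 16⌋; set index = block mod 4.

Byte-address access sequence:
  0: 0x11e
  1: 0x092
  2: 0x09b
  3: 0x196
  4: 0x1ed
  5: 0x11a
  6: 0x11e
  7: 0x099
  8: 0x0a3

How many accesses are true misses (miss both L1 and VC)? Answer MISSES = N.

MISSES = 5

#0 0x11e→b17/s1 MISS; vc=[]
#1 0x92→b9/s1 MISS; vc=[17]
#2 0x9b→b9/s1 L1-HIT; vc=[17]
#3 0x196→b25/s1 MISS; vc=[17,9]
#4 0x1ed→b30/s2 MISS; vc=[17,9]
#5 0x11a→b17/s1 VC-HIT; vc=[25,9]
#6 0x11e→b17/s1 L1-HIT; vc=[25,9]
#7 0x99→b9/s1 VC-HIT; vc=[25,17]
#8 0xa3→b10/s2 MISS; vc=[25,17,30]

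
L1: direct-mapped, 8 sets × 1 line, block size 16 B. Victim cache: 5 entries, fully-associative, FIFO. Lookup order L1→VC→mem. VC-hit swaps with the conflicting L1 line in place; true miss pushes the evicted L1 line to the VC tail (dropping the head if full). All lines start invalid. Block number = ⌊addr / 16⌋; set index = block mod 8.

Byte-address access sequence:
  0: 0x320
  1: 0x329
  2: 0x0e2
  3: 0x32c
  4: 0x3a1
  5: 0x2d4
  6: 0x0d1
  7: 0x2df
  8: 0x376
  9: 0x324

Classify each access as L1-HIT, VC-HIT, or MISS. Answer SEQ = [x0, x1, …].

SEQ = [MISS, L1-HIT, MISS, L1-HIT, MISS, MISS, MISS, VC-HIT, MISS, VC-HIT]

#0 0x320→b50/s2 MISS; vc=[]
#1 0x329→b50/s2 L1-HIT; vc=[]
#2 0xe2→b14/s6 MISS; vc=[]
#3 0x32c→b50/s2 L1-HIT; vc=[]
#4 0x3a1→b58/s2 MISS; vc=[50]
#5 0x2d4→b45/s5 MISS; vc=[50]
#6 0xd1→b13/s5 MISS; vc=[50,45]
#7 0x2df→b45/s5 VC-HIT; vc=[50,13]
#8 0x376→b55/s7 MISS; vc=[50,13]
#9 0x324→b50/s2 VC-HIT; vc=[58,13]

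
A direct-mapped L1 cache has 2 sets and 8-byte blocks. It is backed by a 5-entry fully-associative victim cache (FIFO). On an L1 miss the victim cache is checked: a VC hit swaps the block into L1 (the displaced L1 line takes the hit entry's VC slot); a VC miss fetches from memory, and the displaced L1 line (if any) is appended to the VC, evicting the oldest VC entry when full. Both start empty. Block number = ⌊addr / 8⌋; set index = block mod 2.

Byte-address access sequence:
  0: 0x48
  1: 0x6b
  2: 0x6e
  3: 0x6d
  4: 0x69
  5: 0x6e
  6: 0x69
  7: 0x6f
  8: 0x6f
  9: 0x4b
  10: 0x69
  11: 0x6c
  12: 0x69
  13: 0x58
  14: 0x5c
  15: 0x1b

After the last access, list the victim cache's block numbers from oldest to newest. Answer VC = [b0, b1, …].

  [0] addr=0x48 blk=9 s=1: MISS | VC []
  [1] addr=0x6b blk=13 s=1: MISS | VC [9]
  [2] addr=0x6e blk=13 s=1: L1-HIT | VC [9]
  [3] addr=0x6d blk=13 s=1: L1-HIT | VC [9]
  [4] addr=0x69 blk=13 s=1: L1-HIT | VC [9]
  [5] addr=0x6e blk=13 s=1: L1-HIT | VC [9]
  [6] addr=0x69 blk=13 s=1: L1-HIT | VC [9]
  [7] addr=0x6f blk=13 s=1: L1-HIT | VC [9]
  [8] addr=0x6f blk=13 s=1: L1-HIT | VC [9]
  [9] addr=0x4b blk=9 s=1: VC-HIT | VC [13]
  [10] addr=0x69 blk=13 s=1: VC-HIT | VC [9]
  [11] addr=0x6c blk=13 s=1: L1-HIT | VC [9]
  [12] addr=0x69 blk=13 s=1: L1-HIT | VC [9]
  [13] addr=0x58 blk=11 s=1: MISS | VC [9, 13]
  [14] addr=0x5c blk=11 s=1: L1-HIT | VC [9, 13]
  [15] addr=0x1b blk=3 s=1: MISS | VC [9, 13, 11]

VC = [9, 13, 11]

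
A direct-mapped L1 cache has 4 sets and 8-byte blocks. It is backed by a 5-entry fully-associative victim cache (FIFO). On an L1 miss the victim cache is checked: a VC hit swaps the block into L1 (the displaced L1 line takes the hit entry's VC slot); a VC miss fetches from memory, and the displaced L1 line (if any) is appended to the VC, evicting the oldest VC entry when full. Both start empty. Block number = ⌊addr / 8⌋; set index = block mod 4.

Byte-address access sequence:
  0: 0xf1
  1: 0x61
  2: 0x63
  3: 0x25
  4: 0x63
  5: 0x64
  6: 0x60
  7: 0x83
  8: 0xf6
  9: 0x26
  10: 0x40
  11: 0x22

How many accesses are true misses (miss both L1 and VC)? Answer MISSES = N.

  [0] addr=0xf1 blk=30 s=2: MISS | VC []
  [1] addr=0x61 blk=12 s=0: MISS | VC []
  [2] addr=0x63 blk=12 s=0: L1-HIT | VC []
  [3] addr=0x25 blk=4 s=0: MISS | VC [12]
  [4] addr=0x63 blk=12 s=0: VC-HIT | VC [4]
  [5] addr=0x64 blk=12 s=0: L1-HIT | VC [4]
  [6] addr=0x60 blk=12 s=0: L1-HIT | VC [4]
  [7] addr=0x83 blk=16 s=0: MISS | VC [4, 12]
  [8] addr=0xf6 blk=30 s=2: L1-HIT | VC [4, 12]
  [9] addr=0x26 blk=4 s=0: VC-HIT | VC [16, 12]
  [10] addr=0x40 blk=8 s=0: MISS | VC [16, 12, 4]
  [11] addr=0x22 blk=4 s=0: VC-HIT | VC [16, 12, 8]

MISSES = 5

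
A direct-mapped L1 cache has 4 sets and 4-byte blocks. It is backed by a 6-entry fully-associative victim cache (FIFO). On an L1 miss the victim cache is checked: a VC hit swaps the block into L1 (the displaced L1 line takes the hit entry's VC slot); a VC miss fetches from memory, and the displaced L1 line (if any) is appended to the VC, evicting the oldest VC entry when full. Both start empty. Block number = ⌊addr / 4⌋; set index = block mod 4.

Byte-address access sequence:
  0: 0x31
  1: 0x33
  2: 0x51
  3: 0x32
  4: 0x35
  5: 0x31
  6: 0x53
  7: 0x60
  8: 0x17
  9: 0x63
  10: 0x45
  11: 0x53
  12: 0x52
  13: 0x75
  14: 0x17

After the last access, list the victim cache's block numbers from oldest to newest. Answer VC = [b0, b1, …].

#0 0x31→b12/s0 MISS; vc=[]
#1 0x33→b12/s0 L1-HIT; vc=[]
#2 0x51→b20/s0 MISS; vc=[12]
#3 0x32→b12/s0 VC-HIT; vc=[20]
#4 0x35→b13/s1 MISS; vc=[20]
#5 0x31→b12/s0 L1-HIT; vc=[20]
#6 0x53→b20/s0 VC-HIT; vc=[12]
#7 0x60→b24/s0 MISS; vc=[12,20]
#8 0x17→b5/s1 MISS; vc=[12,20,13]
#9 0x63→b24/s0 L1-HIT; vc=[12,20,13]
#10 0x45→b17/s1 MISS; vc=[12,20,13,5]
#11 0x53→b20/s0 VC-HIT; vc=[12,24,13,5]
#12 0x52→b20/s0 L1-HIT; vc=[12,24,13,5]
#13 0x75→b29/s1 MISS; vc=[12,24,13,5,17]
#14 0x17→b5/s1 VC-HIT; vc=[12,24,13,29,17]

VC = [12, 24, 13, 29, 17]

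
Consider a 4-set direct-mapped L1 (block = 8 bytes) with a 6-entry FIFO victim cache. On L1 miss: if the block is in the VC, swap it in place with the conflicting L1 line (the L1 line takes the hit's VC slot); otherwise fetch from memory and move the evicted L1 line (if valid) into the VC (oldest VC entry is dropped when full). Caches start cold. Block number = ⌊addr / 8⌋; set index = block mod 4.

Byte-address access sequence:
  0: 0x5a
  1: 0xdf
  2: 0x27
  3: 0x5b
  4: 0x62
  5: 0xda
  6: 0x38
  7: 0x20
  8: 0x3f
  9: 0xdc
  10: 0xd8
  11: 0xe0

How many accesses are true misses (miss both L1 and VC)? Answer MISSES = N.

  [0] addr=0x5a blk=11 s=3: MISS | VC []
  [1] addr=0xdf blk=27 s=3: MISS | VC [11]
  [2] addr=0x27 blk=4 s=0: MISS | VC [11]
  [3] addr=0x5b blk=11 s=3: VC-HIT | VC [27]
  [4] addr=0x62 blk=12 s=0: MISS | VC [27, 4]
  [5] addr=0xda blk=27 s=3: VC-HIT | VC [11, 4]
  [6] addr=0x38 blk=7 s=3: MISS | VC [11, 4, 27]
  [7] addr=0x20 blk=4 s=0: VC-HIT | VC [11, 12, 27]
  [8] addr=0x3f blk=7 s=3: L1-HIT | VC [11, 12, 27]
  [9] addr=0xdc blk=27 s=3: VC-HIT | VC [11, 12, 7]
  [10] addr=0xd8 blk=27 s=3: L1-HIT | VC [11, 12, 7]
  [11] addr=0xe0 blk=28 s=0: MISS | VC [11, 12, 7, 4]

MISSES = 6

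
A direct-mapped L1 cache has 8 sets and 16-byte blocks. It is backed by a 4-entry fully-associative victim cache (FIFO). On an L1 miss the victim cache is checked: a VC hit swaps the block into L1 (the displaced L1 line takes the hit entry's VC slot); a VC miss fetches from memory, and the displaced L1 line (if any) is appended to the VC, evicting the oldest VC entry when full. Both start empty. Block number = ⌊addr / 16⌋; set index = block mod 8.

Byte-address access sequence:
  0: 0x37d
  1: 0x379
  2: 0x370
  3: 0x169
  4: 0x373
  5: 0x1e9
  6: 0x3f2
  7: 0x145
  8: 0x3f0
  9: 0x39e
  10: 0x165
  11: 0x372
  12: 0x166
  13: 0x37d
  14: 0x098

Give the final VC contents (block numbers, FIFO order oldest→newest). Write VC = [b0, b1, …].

VC = [30, 63, 57]

  [0] addr=0x37d blk=55 s=7: MISS | VC []
  [1] addr=0x379 blk=55 s=7: L1-HIT | VC []
  [2] addr=0x370 blk=55 s=7: L1-HIT | VC []
  [3] addr=0x169 blk=22 s=6: MISS | VC []
  [4] addr=0x373 blk=55 s=7: L1-HIT | VC []
  [5] addr=0x1e9 blk=30 s=6: MISS | VC [22]
  [6] addr=0x3f2 blk=63 s=7: MISS | VC [22, 55]
  [7] addr=0x145 blk=20 s=4: MISS | VC [22, 55]
  [8] addr=0x3f0 blk=63 s=7: L1-HIT | VC [22, 55]
  [9] addr=0x39e blk=57 s=1: MISS | VC [22, 55]
  [10] addr=0x165 blk=22 s=6: VC-HIT | VC [30, 55]
  [11] addr=0x372 blk=55 s=7: VC-HIT | VC [30, 63]
  [12] addr=0x166 blk=22 s=6: L1-HIT | VC [30, 63]
  [13] addr=0x37d blk=55 s=7: L1-HIT | VC [30, 63]
  [14] addr=0x98 blk=9 s=1: MISS | VC [30, 63, 57]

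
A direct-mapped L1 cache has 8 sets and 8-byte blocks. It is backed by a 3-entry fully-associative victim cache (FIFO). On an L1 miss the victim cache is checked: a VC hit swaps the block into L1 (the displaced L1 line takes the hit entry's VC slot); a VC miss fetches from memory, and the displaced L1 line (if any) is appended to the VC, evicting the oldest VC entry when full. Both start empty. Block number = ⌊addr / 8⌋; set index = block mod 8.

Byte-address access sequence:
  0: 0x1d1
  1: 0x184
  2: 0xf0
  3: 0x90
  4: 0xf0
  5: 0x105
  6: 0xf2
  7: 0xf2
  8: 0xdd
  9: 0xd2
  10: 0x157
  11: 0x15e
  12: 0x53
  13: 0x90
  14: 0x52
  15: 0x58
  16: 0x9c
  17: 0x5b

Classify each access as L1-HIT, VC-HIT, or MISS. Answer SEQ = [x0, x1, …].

SEQ = [MISS, MISS, MISS, MISS, L1-HIT, MISS, L1-HIT, L1-HIT, MISS, MISS, MISS, MISS, MISS, MISS, VC-HIT, MISS, MISS, VC-HIT]

  [0] addr=0x1d1 blk=58 s=2: MISS | VC []
  [1] addr=0x184 blk=48 s=0: MISS | VC []
  [2] addr=0xf0 blk=30 s=6: MISS | VC []
  [3] addr=0x90 blk=18 s=2: MISS | VC [58]
  [4] addr=0xf0 blk=30 s=6: L1-HIT | VC [58]
  [5] addr=0x105 blk=32 s=0: MISS | VC [58, 48]
  [6] addr=0xf2 blk=30 s=6: L1-HIT | VC [58, 48]
  [7] addr=0xf2 blk=30 s=6: L1-HIT | VC [58, 48]
  [8] addr=0xdd blk=27 s=3: MISS | VC [58, 48]
  [9] addr=0xd2 blk=26 s=2: MISS | VC [58, 48, 18]
  [10] addr=0x157 blk=42 s=2: MISS | VC [48, 18, 26]
  [11] addr=0x15e blk=43 s=3: MISS | VC [18, 26, 27]
  [12] addr=0x53 blk=10 s=2: MISS | VC [26, 27, 42]
  [13] addr=0x90 blk=18 s=2: MISS | VC [27, 42, 10]
  [14] addr=0x52 blk=10 s=2: VC-HIT | VC [27, 42, 18]
  [15] addr=0x58 blk=11 s=3: MISS | VC [42, 18, 43]
  [16] addr=0x9c blk=19 s=3: MISS | VC [18, 43, 11]
  [17] addr=0x5b blk=11 s=3: VC-HIT | VC [18, 43, 19]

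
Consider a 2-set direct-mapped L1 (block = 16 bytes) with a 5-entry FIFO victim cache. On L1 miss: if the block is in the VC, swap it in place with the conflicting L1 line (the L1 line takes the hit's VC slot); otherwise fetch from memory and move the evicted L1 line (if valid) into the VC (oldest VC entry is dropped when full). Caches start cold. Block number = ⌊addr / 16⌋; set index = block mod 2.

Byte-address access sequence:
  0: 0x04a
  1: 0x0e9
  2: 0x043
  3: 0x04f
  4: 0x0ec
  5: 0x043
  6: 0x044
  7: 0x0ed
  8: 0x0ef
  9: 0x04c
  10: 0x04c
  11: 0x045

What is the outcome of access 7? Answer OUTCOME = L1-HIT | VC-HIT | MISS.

#0 0x4a→b4/s0 MISS; vc=[]
#1 0xe9→b14/s0 MISS; vc=[4]
#2 0x43→b4/s0 VC-HIT; vc=[14]
#3 0x4f→b4/s0 L1-HIT; vc=[14]
#4 0xec→b14/s0 VC-HIT; vc=[4]
#5 0x43→b4/s0 VC-HIT; vc=[14]
#6 0x44→b4/s0 L1-HIT; vc=[14]
#7 0xed→b14/s0 VC-HIT; vc=[4]
#8 0xef→b14/s0 L1-HIT; vc=[4]
#9 0x4c→b4/s0 VC-HIT; vc=[14]
#10 0x4c→b4/s0 L1-HIT; vc=[14]
#11 0x45→b4/s0 L1-HIT; vc=[14]

OUTCOME = VC-HIT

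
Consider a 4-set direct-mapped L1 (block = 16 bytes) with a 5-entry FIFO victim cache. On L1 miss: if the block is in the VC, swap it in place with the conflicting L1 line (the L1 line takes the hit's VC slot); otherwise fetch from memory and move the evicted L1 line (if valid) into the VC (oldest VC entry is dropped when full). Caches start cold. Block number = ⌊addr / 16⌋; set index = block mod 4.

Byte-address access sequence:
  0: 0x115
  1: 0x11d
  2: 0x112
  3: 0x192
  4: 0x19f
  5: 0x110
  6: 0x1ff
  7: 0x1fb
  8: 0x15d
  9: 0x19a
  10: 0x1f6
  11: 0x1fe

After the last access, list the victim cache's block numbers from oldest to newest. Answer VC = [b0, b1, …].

#0 0x115→b17/s1 MISS; vc=[]
#1 0x11d→b17/s1 L1-HIT; vc=[]
#2 0x112→b17/s1 L1-HIT; vc=[]
#3 0x192→b25/s1 MISS; vc=[17]
#4 0x19f→b25/s1 L1-HIT; vc=[17]
#5 0x110→b17/s1 VC-HIT; vc=[25]
#6 0x1ff→b31/s3 MISS; vc=[25]
#7 0x1fb→b31/s3 L1-HIT; vc=[25]
#8 0x15d→b21/s1 MISS; vc=[25,17]
#9 0x19a→b25/s1 VC-HIT; vc=[21,17]
#10 0x1f6→b31/s3 L1-HIT; vc=[21,17]
#11 0x1fe→b31/s3 L1-HIT; vc=[21,17]

VC = [21, 17]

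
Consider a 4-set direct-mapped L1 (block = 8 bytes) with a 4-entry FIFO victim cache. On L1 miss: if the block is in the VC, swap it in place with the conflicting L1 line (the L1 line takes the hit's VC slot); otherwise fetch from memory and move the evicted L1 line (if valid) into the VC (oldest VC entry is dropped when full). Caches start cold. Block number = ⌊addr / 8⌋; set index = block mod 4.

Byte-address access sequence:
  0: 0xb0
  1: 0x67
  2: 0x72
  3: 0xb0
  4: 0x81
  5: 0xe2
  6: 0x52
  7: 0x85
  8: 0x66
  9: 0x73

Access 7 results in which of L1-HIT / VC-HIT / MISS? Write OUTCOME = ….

  [0] addr=0xb0 blk=22 s=2: MISS | VC []
  [1] addr=0x67 blk=12 s=0: MISS | VC []
  [2] addr=0x72 blk=14 s=2: MISS | VC [22]
  [3] addr=0xb0 blk=22 s=2: VC-HIT | VC [14]
  [4] addr=0x81 blk=16 s=0: MISS | VC [14, 12]
  [5] addr=0xe2 blk=28 s=0: MISS | VC [14, 12, 16]
  [6] addr=0x52 blk=10 s=2: MISS | VC [14, 12, 16, 22]
  [7] addr=0x85 blk=16 s=0: VC-HIT | VC [14, 12, 28, 22]
  [8] addr=0x66 blk=12 s=0: VC-HIT | VC [14, 16, 28, 22]
  [9] addr=0x73 blk=14 s=2: VC-HIT | VC [10, 16, 28, 22]

OUTCOME = VC-HIT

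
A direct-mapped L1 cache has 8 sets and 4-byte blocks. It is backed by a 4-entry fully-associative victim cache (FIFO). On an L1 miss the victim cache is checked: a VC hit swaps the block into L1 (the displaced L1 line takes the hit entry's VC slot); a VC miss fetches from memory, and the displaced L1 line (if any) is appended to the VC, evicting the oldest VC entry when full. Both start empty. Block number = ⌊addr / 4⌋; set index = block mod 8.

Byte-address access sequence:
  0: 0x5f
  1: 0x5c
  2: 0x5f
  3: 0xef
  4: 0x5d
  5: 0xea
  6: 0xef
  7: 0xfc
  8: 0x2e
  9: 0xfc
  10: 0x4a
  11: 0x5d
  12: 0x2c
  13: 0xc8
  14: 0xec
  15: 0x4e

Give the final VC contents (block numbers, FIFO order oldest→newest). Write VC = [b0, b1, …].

0: 0x5f (blk 23, set 7) → MISS  vc=[]
1: 0x5c (blk 23, set 7) → L1-HIT  vc=[]
2: 0x5f (blk 23, set 7) → L1-HIT  vc=[]
3: 0xef (blk 59, set 3) → MISS  vc=[]
4: 0x5d (blk 23, set 7) → L1-HIT  vc=[]
5: 0xea (blk 58, set 2) → MISS  vc=[]
6: 0xef (blk 59, set 3) → L1-HIT  vc=[]
7: 0xfc (blk 63, set 7) → MISS  vc=[23]
8: 0x2e (blk 11, set 3) → MISS  vc=[23, 59]
9: 0xfc (blk 63, set 7) → L1-HIT  vc=[23, 59]
10: 0x4a (blk 18, set 2) → MISS  vc=[23, 59, 58]
11: 0x5d (blk 23, set 7) → VC-HIT  vc=[63, 59, 58]
12: 0x2c (blk 11, set 3) → L1-HIT  vc=[63, 59, 58]
13: 0xc8 (blk 50, set 2) → MISS  vc=[63, 59, 58, 18]
14: 0xec (blk 59, set 3) → VC-HIT  vc=[63, 11, 58, 18]
15: 0x4e (blk 19, set 3) → MISS  vc=[11, 58, 18, 59]

VC = [11, 58, 18, 59]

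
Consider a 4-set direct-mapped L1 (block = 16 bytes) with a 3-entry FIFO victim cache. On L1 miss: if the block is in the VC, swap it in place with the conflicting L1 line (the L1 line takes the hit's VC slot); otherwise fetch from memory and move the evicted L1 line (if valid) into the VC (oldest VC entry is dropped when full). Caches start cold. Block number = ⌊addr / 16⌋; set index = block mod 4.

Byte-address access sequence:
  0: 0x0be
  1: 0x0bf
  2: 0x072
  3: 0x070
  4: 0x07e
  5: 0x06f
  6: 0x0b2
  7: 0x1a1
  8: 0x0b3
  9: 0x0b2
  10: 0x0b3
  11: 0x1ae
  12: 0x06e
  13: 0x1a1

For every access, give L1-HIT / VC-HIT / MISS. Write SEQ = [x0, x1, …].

0: 0xbe (blk 11, set 3) → MISS  vc=[]
1: 0xbf (blk 11, set 3) → L1-HIT  vc=[]
2: 0x72 (blk 7, set 3) → MISS  vc=[11]
3: 0x70 (blk 7, set 3) → L1-HIT  vc=[11]
4: 0x7e (blk 7, set 3) → L1-HIT  vc=[11]
5: 0x6f (blk 6, set 2) → MISS  vc=[11]
6: 0xb2 (blk 11, set 3) → VC-HIT  vc=[7]
7: 0x1a1 (blk 26, set 2) → MISS  vc=[7, 6]
8: 0xb3 (blk 11, set 3) → L1-HIT  vc=[7, 6]
9: 0xb2 (blk 11, set 3) → L1-HIT  vc=[7, 6]
10: 0xb3 (blk 11, set 3) → L1-HIT  vc=[7, 6]
11: 0x1ae (blk 26, set 2) → L1-HIT  vc=[7, 6]
12: 0x6e (blk 6, set 2) → VC-HIT  vc=[7, 26]
13: 0x1a1 (blk 26, set 2) → VC-HIT  vc=[7, 6]

SEQ = [MISS, L1-HIT, MISS, L1-HIT, L1-HIT, MISS, VC-HIT, MISS, L1-HIT, L1-HIT, L1-HIT, L1-HIT, VC-HIT, VC-HIT]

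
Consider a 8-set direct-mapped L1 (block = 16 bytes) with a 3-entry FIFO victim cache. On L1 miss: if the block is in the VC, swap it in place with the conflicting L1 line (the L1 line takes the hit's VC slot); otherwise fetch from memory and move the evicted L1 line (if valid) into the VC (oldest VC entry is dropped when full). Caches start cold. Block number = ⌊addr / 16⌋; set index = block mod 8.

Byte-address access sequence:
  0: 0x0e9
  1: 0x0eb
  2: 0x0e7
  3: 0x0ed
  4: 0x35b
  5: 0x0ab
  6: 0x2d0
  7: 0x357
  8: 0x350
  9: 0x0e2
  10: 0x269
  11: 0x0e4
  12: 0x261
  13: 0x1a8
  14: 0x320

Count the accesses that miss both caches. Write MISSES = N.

  [0] addr=0xe9 blk=14 s=6: MISS | VC []
  [1] addr=0xeb blk=14 s=6: L1-HIT | VC []
  [2] addr=0xe7 blk=14 s=6: L1-HIT | VC []
  [3] addr=0xed blk=14 s=6: L1-HIT | VC []
  [4] addr=0x35b blk=53 s=5: MISS | VC []
  [5] addr=0xab blk=10 s=2: MISS | VC []
  [6] addr=0x2d0 blk=45 s=5: MISS | VC [53]
  [7] addr=0x357 blk=53 s=5: VC-HIT | VC [45]
  [8] addr=0x350 blk=53 s=5: L1-HIT | VC [45]
  [9] addr=0xe2 blk=14 s=6: L1-HIT | VC [45]
  [10] addr=0x269 blk=38 s=6: MISS | VC [45, 14]
  [11] addr=0xe4 blk=14 s=6: VC-HIT | VC [45, 38]
  [12] addr=0x261 blk=38 s=6: VC-HIT | VC [45, 14]
  [13] addr=0x1a8 blk=26 s=2: MISS | VC [45, 14, 10]
  [14] addr=0x320 blk=50 s=2: MISS | VC [14, 10, 26]

MISSES = 7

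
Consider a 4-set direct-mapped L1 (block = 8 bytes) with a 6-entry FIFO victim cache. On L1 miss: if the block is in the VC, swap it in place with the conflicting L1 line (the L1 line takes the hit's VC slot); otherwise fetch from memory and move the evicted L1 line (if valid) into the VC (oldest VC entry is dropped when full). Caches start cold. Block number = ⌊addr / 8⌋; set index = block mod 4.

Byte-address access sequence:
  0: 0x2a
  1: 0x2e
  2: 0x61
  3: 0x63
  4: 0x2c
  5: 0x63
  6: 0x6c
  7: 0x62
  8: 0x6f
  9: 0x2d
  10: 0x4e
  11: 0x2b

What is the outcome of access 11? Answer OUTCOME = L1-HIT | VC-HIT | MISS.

OUTCOME = VC-HIT

#0 0x2a→b5/s1 MISS; vc=[]
#1 0x2e→b5/s1 L1-HIT; vc=[]
#2 0x61→b12/s0 MISS; vc=[]
#3 0x63→b12/s0 L1-HIT; vc=[]
#4 0x2c→b5/s1 L1-HIT; vc=[]
#5 0x63→b12/s0 L1-HIT; vc=[]
#6 0x6c→b13/s1 MISS; vc=[5]
#7 0x62→b12/s0 L1-HIT; vc=[5]
#8 0x6f→b13/s1 L1-HIT; vc=[5]
#9 0x2d→b5/s1 VC-HIT; vc=[13]
#10 0x4e→b9/s1 MISS; vc=[13,5]
#11 0x2b→b5/s1 VC-HIT; vc=[13,9]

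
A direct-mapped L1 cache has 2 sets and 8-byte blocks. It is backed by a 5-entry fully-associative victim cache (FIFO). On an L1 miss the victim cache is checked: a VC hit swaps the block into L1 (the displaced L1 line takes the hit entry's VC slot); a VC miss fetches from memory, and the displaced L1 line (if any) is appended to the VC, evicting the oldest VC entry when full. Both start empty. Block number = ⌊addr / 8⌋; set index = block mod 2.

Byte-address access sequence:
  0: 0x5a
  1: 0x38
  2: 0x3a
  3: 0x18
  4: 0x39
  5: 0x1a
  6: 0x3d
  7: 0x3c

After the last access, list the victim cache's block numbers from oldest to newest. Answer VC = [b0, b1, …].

0: 0x5a (blk 11, set 1) → MISS  vc=[]
1: 0x38 (blk 7, set 1) → MISS  vc=[11]
2: 0x3a (blk 7, set 1) → L1-HIT  vc=[11]
3: 0x18 (blk 3, set 1) → MISS  vc=[11, 7]
4: 0x39 (blk 7, set 1) → VC-HIT  vc=[11, 3]
5: 0x1a (blk 3, set 1) → VC-HIT  vc=[11, 7]
6: 0x3d (blk 7, set 1) → VC-HIT  vc=[11, 3]
7: 0x3c (blk 7, set 1) → L1-HIT  vc=[11, 3]

VC = [11, 3]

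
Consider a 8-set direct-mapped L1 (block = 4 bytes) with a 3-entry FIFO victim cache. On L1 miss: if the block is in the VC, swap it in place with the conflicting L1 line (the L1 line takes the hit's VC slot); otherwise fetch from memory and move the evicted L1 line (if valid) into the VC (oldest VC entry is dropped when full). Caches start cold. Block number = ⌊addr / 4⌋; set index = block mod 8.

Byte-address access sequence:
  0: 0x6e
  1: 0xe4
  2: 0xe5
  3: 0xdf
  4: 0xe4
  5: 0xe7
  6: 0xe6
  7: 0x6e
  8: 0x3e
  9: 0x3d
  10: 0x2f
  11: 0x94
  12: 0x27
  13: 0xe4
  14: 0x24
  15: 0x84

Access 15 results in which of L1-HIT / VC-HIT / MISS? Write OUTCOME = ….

OUTCOME = MISS

0: 0x6e (blk 27, set 3) → MISS  vc=[]
1: 0xe4 (blk 57, set 1) → MISS  vc=[]
2: 0xe5 (blk 57, set 1) → L1-HIT  vc=[]
3: 0xdf (blk 55, set 7) → MISS  vc=[]
4: 0xe4 (blk 57, set 1) → L1-HIT  vc=[]
5: 0xe7 (blk 57, set 1) → L1-HIT  vc=[]
6: 0xe6 (blk 57, set 1) → L1-HIT  vc=[]
7: 0x6e (blk 27, set 3) → L1-HIT  vc=[]
8: 0x3e (blk 15, set 7) → MISS  vc=[55]
9: 0x3d (blk 15, set 7) → L1-HIT  vc=[55]
10: 0x2f (blk 11, set 3) → MISS  vc=[55, 27]
11: 0x94 (blk 37, set 5) → MISS  vc=[55, 27]
12: 0x27 (blk 9, set 1) → MISS  vc=[55, 27, 57]
13: 0xe4 (blk 57, set 1) → VC-HIT  vc=[55, 27, 9]
14: 0x24 (blk 9, set 1) → VC-HIT  vc=[55, 27, 57]
15: 0x84 (blk 33, set 1) → MISS  vc=[27, 57, 9]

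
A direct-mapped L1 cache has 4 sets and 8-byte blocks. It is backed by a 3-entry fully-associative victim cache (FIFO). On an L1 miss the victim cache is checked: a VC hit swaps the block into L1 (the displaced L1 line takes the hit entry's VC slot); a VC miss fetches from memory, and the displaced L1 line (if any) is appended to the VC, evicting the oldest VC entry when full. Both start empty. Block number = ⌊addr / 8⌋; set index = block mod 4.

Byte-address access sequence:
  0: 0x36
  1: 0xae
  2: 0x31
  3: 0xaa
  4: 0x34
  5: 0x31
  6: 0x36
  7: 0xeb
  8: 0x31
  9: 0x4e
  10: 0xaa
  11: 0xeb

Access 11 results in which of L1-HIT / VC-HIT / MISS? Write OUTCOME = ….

#0 0x36→b6/s2 MISS; vc=[]
#1 0xae→b21/s1 MISS; vc=[]
#2 0x31→b6/s2 L1-HIT; vc=[]
#3 0xaa→b21/s1 L1-HIT; vc=[]
#4 0x34→b6/s2 L1-HIT; vc=[]
#5 0x31→b6/s2 L1-HIT; vc=[]
#6 0x36→b6/s2 L1-HIT; vc=[]
#7 0xeb→b29/s1 MISS; vc=[21]
#8 0x31→b6/s2 L1-HIT; vc=[21]
#9 0x4e→b9/s1 MISS; vc=[21,29]
#10 0xaa→b21/s1 VC-HIT; vc=[9,29]
#11 0xeb→b29/s1 VC-HIT; vc=[9,21]

OUTCOME = VC-HIT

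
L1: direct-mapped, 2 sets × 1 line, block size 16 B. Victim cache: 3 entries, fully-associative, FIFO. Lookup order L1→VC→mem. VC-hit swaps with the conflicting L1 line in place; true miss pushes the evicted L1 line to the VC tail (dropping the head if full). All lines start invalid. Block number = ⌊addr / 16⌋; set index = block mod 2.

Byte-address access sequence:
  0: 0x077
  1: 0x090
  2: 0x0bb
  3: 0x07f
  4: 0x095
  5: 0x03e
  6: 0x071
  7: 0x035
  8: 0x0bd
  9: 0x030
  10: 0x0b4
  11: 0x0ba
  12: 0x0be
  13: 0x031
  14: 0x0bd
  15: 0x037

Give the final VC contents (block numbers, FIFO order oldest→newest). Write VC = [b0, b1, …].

#0 0x77→b7/s1 MISS; vc=[]
#1 0x90→b9/s1 MISS; vc=[7]
#2 0xbb→b11/s1 MISS; vc=[7,9]
#3 0x7f→b7/s1 VC-HIT; vc=[11,9]
#4 0x95→b9/s1 VC-HIT; vc=[11,7]
#5 0x3e→b3/s1 MISS; vc=[11,7,9]
#6 0x71→b7/s1 VC-HIT; vc=[11,3,9]
#7 0x35→b3/s1 VC-HIT; vc=[11,7,9]
#8 0xbd→b11/s1 VC-HIT; vc=[3,7,9]
#9 0x30→b3/s1 VC-HIT; vc=[11,7,9]
#10 0xb4→b11/s1 VC-HIT; vc=[3,7,9]
#11 0xba→b11/s1 L1-HIT; vc=[3,7,9]
#12 0xbe→b11/s1 L1-HIT; vc=[3,7,9]
#13 0x31→b3/s1 VC-HIT; vc=[11,7,9]
#14 0xbd→b11/s1 VC-HIT; vc=[3,7,9]
#15 0x37→b3/s1 VC-HIT; vc=[11,7,9]

VC = [11, 7, 9]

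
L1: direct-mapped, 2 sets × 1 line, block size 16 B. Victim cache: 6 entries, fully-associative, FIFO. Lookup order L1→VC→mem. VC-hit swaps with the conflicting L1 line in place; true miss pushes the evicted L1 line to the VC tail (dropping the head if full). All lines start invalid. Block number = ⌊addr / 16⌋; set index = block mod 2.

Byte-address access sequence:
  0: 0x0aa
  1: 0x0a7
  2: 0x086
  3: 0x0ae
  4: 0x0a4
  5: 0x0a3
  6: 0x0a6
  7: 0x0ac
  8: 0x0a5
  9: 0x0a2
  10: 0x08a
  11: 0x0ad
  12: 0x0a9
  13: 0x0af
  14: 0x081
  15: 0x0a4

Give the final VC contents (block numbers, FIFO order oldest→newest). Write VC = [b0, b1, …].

  [0] addr=0xaa blk=10 s=0: MISS | VC []
  [1] addr=0xa7 blk=10 s=0: L1-HIT | VC []
  [2] addr=0x86 blk=8 s=0: MISS | VC [10]
  [3] addr=0xae blk=10 s=0: VC-HIT | VC [8]
  [4] addr=0xa4 blk=10 s=0: L1-HIT | VC [8]
  [5] addr=0xa3 blk=10 s=0: L1-HIT | VC [8]
  [6] addr=0xa6 blk=10 s=0: L1-HIT | VC [8]
  [7] addr=0xac blk=10 s=0: L1-HIT | VC [8]
  [8] addr=0xa5 blk=10 s=0: L1-HIT | VC [8]
  [9] addr=0xa2 blk=10 s=0: L1-HIT | VC [8]
  [10] addr=0x8a blk=8 s=0: VC-HIT | VC [10]
  [11] addr=0xad blk=10 s=0: VC-HIT | VC [8]
  [12] addr=0xa9 blk=10 s=0: L1-HIT | VC [8]
  [13] addr=0xaf blk=10 s=0: L1-HIT | VC [8]
  [14] addr=0x81 blk=8 s=0: VC-HIT | VC [10]
  [15] addr=0xa4 blk=10 s=0: VC-HIT | VC [8]

VC = [8]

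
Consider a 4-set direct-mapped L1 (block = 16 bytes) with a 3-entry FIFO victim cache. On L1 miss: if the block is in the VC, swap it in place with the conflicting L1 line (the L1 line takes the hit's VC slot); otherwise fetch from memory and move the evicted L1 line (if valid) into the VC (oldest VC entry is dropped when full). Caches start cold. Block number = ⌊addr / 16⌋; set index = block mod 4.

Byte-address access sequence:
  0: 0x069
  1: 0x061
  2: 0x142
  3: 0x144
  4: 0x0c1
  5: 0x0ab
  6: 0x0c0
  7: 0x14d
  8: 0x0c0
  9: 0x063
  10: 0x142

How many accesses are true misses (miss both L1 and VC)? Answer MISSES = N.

#0 0x69→b6/s2 MISS; vc=[]
#1 0x61→b6/s2 L1-HIT; vc=[]
#2 0x142→b20/s0 MISS; vc=[]
#3 0x144→b20/s0 L1-HIT; vc=[]
#4 0xc1→b12/s0 MISS; vc=[20]
#5 0xab→b10/s2 MISS; vc=[20,6]
#6 0xc0→b12/s0 L1-HIT; vc=[20,6]
#7 0x14d→b20/s0 VC-HIT; vc=[12,6]
#8 0xc0→b12/s0 VC-HIT; vc=[20,6]
#9 0x63→b6/s2 VC-HIT; vc=[20,10]
#10 0x142→b20/s0 VC-HIT; vc=[12,10]

MISSES = 4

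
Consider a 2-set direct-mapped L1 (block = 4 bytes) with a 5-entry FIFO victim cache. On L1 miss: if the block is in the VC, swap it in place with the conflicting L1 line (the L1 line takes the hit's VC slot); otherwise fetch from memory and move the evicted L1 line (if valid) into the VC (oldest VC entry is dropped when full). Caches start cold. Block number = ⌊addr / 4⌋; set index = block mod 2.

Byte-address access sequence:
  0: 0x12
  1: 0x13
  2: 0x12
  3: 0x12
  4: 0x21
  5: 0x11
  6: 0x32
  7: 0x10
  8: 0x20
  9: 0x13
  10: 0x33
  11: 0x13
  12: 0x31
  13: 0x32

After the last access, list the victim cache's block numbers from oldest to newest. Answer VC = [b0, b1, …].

VC = [8, 4]

0: 0x12 (blk 4, set 0) → MISS  vc=[]
1: 0x13 (blk 4, set 0) → L1-HIT  vc=[]
2: 0x12 (blk 4, set 0) → L1-HIT  vc=[]
3: 0x12 (blk 4, set 0) → L1-HIT  vc=[]
4: 0x21 (blk 8, set 0) → MISS  vc=[4]
5: 0x11 (blk 4, set 0) → VC-HIT  vc=[8]
6: 0x32 (blk 12, set 0) → MISS  vc=[8, 4]
7: 0x10 (blk 4, set 0) → VC-HIT  vc=[8, 12]
8: 0x20 (blk 8, set 0) → VC-HIT  vc=[4, 12]
9: 0x13 (blk 4, set 0) → VC-HIT  vc=[8, 12]
10: 0x33 (blk 12, set 0) → VC-HIT  vc=[8, 4]
11: 0x13 (blk 4, set 0) → VC-HIT  vc=[8, 12]
12: 0x31 (blk 12, set 0) → VC-HIT  vc=[8, 4]
13: 0x32 (blk 12, set 0) → L1-HIT  vc=[8, 4]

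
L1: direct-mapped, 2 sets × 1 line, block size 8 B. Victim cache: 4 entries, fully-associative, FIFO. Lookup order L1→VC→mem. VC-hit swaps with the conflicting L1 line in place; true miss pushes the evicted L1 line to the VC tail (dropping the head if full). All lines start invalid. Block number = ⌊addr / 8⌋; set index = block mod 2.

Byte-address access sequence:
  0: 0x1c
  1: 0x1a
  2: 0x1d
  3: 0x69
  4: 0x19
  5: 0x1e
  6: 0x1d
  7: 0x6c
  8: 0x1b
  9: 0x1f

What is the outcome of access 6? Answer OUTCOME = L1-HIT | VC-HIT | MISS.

  [0] addr=0x1c blk=3 s=1: MISS | VC []
  [1] addr=0x1a blk=3 s=1: L1-HIT | VC []
  [2] addr=0x1d blk=3 s=1: L1-HIT | VC []
  [3] addr=0x69 blk=13 s=1: MISS | VC [3]
  [4] addr=0x19 blk=3 s=1: VC-HIT | VC [13]
  [5] addr=0x1e blk=3 s=1: L1-HIT | VC [13]
  [6] addr=0x1d blk=3 s=1: L1-HIT | VC [13]
  [7] addr=0x6c blk=13 s=1: VC-HIT | VC [3]
  [8] addr=0x1b blk=3 s=1: VC-HIT | VC [13]
  [9] addr=0x1f blk=3 s=1: L1-HIT | VC [13]

OUTCOME = L1-HIT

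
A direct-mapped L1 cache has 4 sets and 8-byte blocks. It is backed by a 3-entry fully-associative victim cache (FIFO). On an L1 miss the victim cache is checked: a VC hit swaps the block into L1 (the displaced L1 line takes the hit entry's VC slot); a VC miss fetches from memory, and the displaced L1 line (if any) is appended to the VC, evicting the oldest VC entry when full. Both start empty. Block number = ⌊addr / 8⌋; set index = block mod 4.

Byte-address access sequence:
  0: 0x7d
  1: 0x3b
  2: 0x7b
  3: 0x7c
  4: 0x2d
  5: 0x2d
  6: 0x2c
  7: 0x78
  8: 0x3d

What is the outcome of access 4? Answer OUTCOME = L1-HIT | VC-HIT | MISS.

OUTCOME = MISS

#0 0x7d→b15/s3 MISS; vc=[]
#1 0x3b→b7/s3 MISS; vc=[15]
#2 0x7b→b15/s3 VC-HIT; vc=[7]
#3 0x7c→b15/s3 L1-HIT; vc=[7]
#4 0x2d→b5/s1 MISS; vc=[7]
#5 0x2d→b5/s1 L1-HIT; vc=[7]
#6 0x2c→b5/s1 L1-HIT; vc=[7]
#7 0x78→b15/s3 L1-HIT; vc=[7]
#8 0x3d→b7/s3 VC-HIT; vc=[15]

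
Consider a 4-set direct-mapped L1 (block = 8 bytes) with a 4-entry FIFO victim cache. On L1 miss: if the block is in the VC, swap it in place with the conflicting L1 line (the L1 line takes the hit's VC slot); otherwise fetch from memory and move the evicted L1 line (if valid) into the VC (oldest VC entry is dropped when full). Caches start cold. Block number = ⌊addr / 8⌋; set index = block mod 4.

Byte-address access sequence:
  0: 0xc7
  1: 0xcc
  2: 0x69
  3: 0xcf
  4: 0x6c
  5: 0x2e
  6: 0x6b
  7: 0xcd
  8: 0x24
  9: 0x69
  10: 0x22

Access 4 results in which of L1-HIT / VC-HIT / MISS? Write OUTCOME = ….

#0 0xc7→b24/s0 MISS; vc=[]
#1 0xcc→b25/s1 MISS; vc=[]
#2 0x69→b13/s1 MISS; vc=[25]
#3 0xcf→b25/s1 VC-HIT; vc=[13]
#4 0x6c→b13/s1 VC-HIT; vc=[25]
#5 0x2e→b5/s1 MISS; vc=[25,13]
#6 0x6b→b13/s1 VC-HIT; vc=[25,5]
#7 0xcd→b25/s1 VC-HIT; vc=[13,5]
#8 0x24→b4/s0 MISS; vc=[13,5,24]
#9 0x69→b13/s1 VC-HIT; vc=[25,5,24]
#10 0x22→b4/s0 L1-HIT; vc=[25,5,24]

OUTCOME = VC-HIT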